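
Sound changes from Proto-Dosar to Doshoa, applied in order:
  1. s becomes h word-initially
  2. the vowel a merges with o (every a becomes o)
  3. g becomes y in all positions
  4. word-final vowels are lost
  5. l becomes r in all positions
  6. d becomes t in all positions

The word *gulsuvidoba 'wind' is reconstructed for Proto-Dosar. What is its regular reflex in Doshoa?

yursuvitob

Doshoa: *gulsuvidoba > gulsuvidobo > yulsuvidobo > yulsuvidob > yursuvidob > yursuvitob  (by vowel merger, unconditioned shift, apocope, unconditioned shift, unconditioned shift)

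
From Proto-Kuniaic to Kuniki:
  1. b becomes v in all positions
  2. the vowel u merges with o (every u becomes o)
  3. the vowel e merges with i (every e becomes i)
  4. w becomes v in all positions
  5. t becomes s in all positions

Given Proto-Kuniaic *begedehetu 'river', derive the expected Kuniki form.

vigidihiso

Kuniki: *begedehetu
  begedehetu → vegedehetu   [unconditioned shift]
  vegedehetu → vegedeheto   [vowel merger]
  vegedeheto → vigidihito   [vowel merger]
  vigidihito (rule 4 does not apply)
  vigidihito → vigidihiso   [unconditioned shift]
  giving Kuniki vigidihiso.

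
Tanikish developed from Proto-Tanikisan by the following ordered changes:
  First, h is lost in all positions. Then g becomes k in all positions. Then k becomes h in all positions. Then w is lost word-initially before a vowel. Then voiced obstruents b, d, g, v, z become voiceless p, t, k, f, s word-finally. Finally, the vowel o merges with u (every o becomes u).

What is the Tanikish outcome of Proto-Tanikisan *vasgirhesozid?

vashiresuzit

Tanikish: start from *vasgirhesozid.
  rule 1 (h-loss): vasgirhesozid → vasgiresozid
  rule 2 (unconditioned shift): vasgiresozid → vaskiresozid
  rule 3 (unconditioned shift): vaskiresozid → vashiresozid
  rule 4: no change — vashiresozid
  rule 5 (final devoicing): vashiresozid → vashiresozit
  rule 6 (vowel merger): vashiresozit → vashiresuzit
  ⇒ Tanikish vashiresuzit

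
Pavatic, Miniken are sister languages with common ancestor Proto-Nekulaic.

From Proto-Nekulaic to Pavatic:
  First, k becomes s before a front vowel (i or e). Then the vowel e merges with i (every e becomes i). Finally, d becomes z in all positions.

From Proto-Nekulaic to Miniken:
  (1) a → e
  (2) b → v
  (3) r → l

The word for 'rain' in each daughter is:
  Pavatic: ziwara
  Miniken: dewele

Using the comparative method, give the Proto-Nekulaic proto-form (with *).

Position 6: Pavatic has a, Miniken has e. Pavatic preserves a here (none of its changes turn any other segment into a), so the proto-segment is *a.
Position 4: Pavatic has a, Miniken has e. Pavatic preserves a here (none of its changes turn any other segment into a), so the proto-segment is *a.
Continuing position by position gives *dewara; check it forward:
Pavatic: *dewara
  dewara (rule 1 does not apply)
  dewara → diwara   [vowel merger]
  diwara → ziwara   [unconditioned shift]
  giving Pavatic ziwara.
Miniken: *dewara
  dewara → dewere   [vowel merger]
  dewere (rule 2 does not apply)
  dewere → dewele   [unconditioned shift]
  giving Miniken dewele.
Only *dewara yields all of Pavatic ziwara, Miniken dewele.

*dewara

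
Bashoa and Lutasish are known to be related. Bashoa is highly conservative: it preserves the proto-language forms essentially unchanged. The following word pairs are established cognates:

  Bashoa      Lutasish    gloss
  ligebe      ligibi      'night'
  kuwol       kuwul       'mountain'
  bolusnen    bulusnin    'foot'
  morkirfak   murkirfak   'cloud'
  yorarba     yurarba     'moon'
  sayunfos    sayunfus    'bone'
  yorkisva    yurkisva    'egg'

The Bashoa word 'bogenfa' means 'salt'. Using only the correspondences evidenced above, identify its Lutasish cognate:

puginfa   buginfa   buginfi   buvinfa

kuwol ~ kuwul, bolusnen ~ bulusnin — Bashoa o corresponds to Lutasish u after a consonant, before a consonant other than r, m, n, p, b, f, v.
bolusnen ~ bulusnin — Bashoa e corresponds to Lutasish i after a consonant, before a nasal.
Applying these to Bashoa 'bogenfa':
  bogenfa → bugenfa   (o→u after a consonant, before a consonant other than r, m, n, p, b, f, v)
  bugenfa → buginfa   (e→i after a consonant, before a nasal)
So the Lutasish cognate is 'buginfa'.

buginfa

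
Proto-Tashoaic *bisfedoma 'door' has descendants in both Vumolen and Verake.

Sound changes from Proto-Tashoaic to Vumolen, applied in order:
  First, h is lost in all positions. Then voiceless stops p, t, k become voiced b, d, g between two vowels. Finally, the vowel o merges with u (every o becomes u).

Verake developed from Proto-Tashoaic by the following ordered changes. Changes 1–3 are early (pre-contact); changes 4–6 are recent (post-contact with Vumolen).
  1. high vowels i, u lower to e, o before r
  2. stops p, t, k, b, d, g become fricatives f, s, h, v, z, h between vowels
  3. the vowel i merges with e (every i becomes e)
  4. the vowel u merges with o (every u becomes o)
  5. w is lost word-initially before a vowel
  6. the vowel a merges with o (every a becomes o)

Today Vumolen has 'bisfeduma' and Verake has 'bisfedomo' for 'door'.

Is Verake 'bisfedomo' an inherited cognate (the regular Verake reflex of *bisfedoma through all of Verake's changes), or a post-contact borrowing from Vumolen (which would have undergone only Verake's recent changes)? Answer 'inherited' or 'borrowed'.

If inherited, *bisfedoma would pass through all of Verake's changes:
Verake: *bisfedoma > bisfezoma > besfezoma > besfezomo  (by intervocalic lenition, vowel merger, vowel merger)
If borrowed from Vumolen 'bisfeduma' after the early changes, it would undergo only the recent ones:
  rule 4 (vowel merger): bisfeduma → bisfedoma
  rule 5 (glide loss): no change (bisfedoma)
  rule 6 (vowel merger): bisfedoma → bisfedomo
  ⇒ as a loan: bisfedomo
Verake 'bisfedomo' matches the loan outcome 'bisfedomo', not the inherited 'besfezomo' — it skipped the early Verake changes, so it was borrowed from Vumolen.

borrowed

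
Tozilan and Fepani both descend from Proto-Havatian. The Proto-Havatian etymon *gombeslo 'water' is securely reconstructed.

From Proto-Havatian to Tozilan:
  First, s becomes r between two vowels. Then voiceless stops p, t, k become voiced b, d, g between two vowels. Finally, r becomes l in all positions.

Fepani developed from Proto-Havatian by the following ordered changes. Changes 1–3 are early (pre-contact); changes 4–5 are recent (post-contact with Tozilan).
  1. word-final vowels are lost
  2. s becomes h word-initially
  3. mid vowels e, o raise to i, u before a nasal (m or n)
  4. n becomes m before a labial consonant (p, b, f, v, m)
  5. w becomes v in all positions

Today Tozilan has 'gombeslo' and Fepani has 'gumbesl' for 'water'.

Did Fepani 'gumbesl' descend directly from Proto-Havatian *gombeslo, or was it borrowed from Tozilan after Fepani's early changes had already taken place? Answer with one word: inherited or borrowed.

inherited

If inherited, *gombeslo would pass through all of Fepani's changes:
Fepani: *gombeslo
  gombeslo → gombesl   [apocope]
  gombesl (rule 2 does not apply)
  gombesl → gumbesl   [pre-nasal raising]
  gumbesl (rule 4 does not apply)
  gumbesl (rule 5 does not apply)
  giving Fepani gumbesl.
If borrowed from Tozilan 'gombeslo' after the early changes, it would undergo only the recent ones:
  rule 4 (nasal place assimilation): no change (gombeslo)
  rule 5 (unconditioned shift): no change (gombeslo)
  ⇒ as a loan: gombeslo
Fepani 'gumbesl' matches the inherited outcome exactly, so it is an inherited cognate, not a loan.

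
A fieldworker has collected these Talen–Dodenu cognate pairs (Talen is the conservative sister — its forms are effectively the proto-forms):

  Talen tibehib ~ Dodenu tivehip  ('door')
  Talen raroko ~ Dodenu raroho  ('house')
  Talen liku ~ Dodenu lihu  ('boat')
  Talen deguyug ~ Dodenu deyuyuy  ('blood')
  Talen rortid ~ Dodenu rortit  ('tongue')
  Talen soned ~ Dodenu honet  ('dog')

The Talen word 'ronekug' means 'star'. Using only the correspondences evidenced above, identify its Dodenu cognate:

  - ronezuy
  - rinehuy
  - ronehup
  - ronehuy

ronehuy

liku ~ lihu — Talen k corresponds to Dodenu h between vowels (before a back vowel).
deguyug ~ deyuyuy — Talen g corresponds to Dodenu y word-finally.
Applying these to Talen 'ronekug':
  ronekug → ronehug   (k→h between vowels (before a back vowel))
  ronehug → ronehuy   (g→y word-finally)
So the Dodenu cognate is 'ronehuy'.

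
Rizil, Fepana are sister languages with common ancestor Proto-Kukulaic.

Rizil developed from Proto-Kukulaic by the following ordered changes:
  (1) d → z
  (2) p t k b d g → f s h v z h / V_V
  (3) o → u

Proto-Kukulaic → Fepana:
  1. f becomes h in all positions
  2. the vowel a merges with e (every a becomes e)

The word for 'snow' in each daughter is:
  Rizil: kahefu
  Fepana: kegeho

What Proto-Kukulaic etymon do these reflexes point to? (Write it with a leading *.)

Position 3: Rizil has h, Fepana has g. Fepana preserves g here (none of its changes turn any other segment into g), so the proto-segment is *g.
Position 2: Rizil has a, Fepana has e. Rizil preserves a here (none of its changes turn any other segment into a), so the proto-segment is *a.
Verify the candidate proto-form against each daughter:
Rizil: *kagefo > kahefo > kahefu  (by intervocalic lenition, vowel merger)
Fepana: *kagefo
  kagefo → kageho   [unconditioned shift]
  kageho → kegeho   [vowel merger]
  giving Fepana kegeho.
Only *kagefo yields all of Rizil kahefu, Fepana kegeho.

*kagefo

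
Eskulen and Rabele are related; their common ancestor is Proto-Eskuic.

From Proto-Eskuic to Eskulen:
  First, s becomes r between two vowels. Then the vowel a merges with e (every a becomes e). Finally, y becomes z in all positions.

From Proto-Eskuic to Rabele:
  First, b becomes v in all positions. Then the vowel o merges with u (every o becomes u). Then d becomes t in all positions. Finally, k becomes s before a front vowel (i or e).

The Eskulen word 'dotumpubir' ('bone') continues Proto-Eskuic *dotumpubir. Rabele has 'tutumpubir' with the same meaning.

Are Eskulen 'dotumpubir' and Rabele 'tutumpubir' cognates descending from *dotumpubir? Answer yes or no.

no

Derive the expected Rabele reflex of *dotumpubir:
Rabele: *dotumpubir > dotumpuvir > dutumpuvir > tutumpuvir  (by unconditioned shift, vowel merger, unconditioned shift)
The regular Rabele reflex would be 'tutumpuvir', but the attested form is 'tutumpubir'. The correspondence is irregular, so they are not cognates (the Rabele form has a different source).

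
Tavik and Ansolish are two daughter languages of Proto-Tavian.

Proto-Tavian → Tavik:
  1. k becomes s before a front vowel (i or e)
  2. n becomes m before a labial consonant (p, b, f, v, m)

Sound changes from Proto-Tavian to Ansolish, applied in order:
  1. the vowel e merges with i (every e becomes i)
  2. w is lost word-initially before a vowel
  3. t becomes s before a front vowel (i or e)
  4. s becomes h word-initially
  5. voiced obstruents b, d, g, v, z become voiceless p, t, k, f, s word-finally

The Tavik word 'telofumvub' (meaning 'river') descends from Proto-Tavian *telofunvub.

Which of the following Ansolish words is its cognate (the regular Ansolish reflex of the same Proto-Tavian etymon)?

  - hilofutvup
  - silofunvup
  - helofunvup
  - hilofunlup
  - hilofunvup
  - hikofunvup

hilofunvup

Ansolish: *telofunvub > tilofunvub > silofunvub > hilofunvub > hilofunvup  (by vowel merger, palatalisation, debuccalisation, final devoicing)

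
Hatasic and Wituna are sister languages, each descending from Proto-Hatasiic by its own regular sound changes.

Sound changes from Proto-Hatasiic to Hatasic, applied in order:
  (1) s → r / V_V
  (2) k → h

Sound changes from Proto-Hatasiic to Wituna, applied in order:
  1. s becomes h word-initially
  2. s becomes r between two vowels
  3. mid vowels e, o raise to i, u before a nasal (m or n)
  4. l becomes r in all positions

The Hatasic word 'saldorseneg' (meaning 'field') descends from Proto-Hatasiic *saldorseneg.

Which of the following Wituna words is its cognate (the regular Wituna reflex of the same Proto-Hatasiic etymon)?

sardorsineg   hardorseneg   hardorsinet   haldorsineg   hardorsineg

hardorsineg

Wituna: *saldorseneg > haldorseneg > haldorsineg > hardorsineg  (by debuccalisation, pre-nasal raising, unconditioned shift)
Only 'hardorsineg' matches the regular Wituna development of *saldorseneg.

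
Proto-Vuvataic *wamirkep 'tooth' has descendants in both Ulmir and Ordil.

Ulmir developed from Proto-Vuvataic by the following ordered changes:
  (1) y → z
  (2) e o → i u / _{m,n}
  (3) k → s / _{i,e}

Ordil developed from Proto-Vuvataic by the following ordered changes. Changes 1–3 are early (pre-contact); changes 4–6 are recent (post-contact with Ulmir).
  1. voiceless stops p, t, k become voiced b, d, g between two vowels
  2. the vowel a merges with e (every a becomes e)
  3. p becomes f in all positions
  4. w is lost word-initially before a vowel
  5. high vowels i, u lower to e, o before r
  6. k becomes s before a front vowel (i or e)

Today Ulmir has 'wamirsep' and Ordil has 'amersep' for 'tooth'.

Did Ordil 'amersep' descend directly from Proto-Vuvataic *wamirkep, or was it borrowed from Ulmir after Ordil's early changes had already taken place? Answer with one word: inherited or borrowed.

If inherited, *wamirkep would pass through all of Ordil's changes:
Ordil: *wamirkep
  wamirkep (rule 1 does not apply)
  wamirkep → wemirkep   [vowel merger]
  wemirkep → wemirkef   [unconditioned shift]
  wemirkef → emirkef   [glide loss]
  emirkef → emerkef   [pre-rhotic lowering]
  emerkef → emersef   [palatalisation]
  giving Ordil emersef.
If borrowed from Ulmir 'wamirsep' after the early changes, it would undergo only the recent ones:
  rule 4 (glide loss): wamirsep → amirsep
  rule 5 (pre-rhotic lowering): amirsep → amersep
  rule 6 (palatalisation): no change (amersep)
  ⇒ as a loan: amersep
Ordil 'amersep' matches the loan outcome 'amersep', not the inherited 'emersef' — it skipped the early Ordil changes, so it was borrowed from Ulmir.

borrowed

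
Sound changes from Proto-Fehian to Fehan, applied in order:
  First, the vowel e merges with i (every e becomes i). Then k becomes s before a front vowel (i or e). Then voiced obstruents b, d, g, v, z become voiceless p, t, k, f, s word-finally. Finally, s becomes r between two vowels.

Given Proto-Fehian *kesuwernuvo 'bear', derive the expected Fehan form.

siruwirnuvo

Fehan: *kesuwernuvo
  kesuwernuvo → kisuwirnuvo   [vowel merger]
  kisuwirnuvo → sisuwirnuvo   [palatalisation]
  sisuwirnuvo (rule 3 does not apply)
  sisuwirnuvo → siruwirnuvo   [rhotacism]
  giving Fehan siruwirnuvo.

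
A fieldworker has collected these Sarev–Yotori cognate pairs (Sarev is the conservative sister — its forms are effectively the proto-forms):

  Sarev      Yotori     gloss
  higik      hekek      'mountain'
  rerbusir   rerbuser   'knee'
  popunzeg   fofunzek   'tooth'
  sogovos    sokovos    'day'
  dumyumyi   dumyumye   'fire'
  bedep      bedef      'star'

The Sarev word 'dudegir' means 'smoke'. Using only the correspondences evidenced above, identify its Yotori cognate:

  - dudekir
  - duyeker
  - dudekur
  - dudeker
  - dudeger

higik ~ hekek — Sarev g corresponds to Yotori k between vowels (before a front vowel).
rerbusir ~ rerbuser — Sarev i corresponds to Yotori e after a consonant, before r.
Applying these to Sarev 'dudegir':
  dudegir → dudekir   (g→k between vowels (before a front vowel))
  dudekir → dudeker   (i→e after a consonant, before r)
So the Yotori cognate is 'dudeker'.

dudeker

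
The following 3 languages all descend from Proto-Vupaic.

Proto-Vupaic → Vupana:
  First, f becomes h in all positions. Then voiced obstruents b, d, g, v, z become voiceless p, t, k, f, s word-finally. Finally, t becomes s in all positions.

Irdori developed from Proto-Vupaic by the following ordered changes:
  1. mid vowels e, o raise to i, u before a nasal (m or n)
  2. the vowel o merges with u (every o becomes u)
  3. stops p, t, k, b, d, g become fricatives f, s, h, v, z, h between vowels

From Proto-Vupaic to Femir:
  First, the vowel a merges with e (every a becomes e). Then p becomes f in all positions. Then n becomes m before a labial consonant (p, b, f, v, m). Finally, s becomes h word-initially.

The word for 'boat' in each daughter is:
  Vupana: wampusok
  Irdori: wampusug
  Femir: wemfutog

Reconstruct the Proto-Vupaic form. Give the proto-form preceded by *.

*wamputog

Position 2: Vupana has a, Irdori has a, Femir has e. Vupana preserves a here (none of its changes turn any other segment into a), so the proto-segment is *a.
Position 4: Vupana has p, Irdori has p, Femir has f. Irdori preserves p here (none of its changes turn any other segment into p), so the proto-segment is *p.
This points to *wamputog. Verify forward in each daughter:
Vupana: *wamputog > wamputok > wampusok  (by final devoicing, unconditioned shift)
Irdori: *wamputog
  wamputog (rule 1 does not apply)
  wamputog → wamputug   [vowel merger]
  wamputug → wampusug   [intervocalic lenition]
  giving Irdori wampusug.
Femir: *wamputog > wemputog > wemfutog  (by vowel merger, unconditioned shift)
No other proto-form is consistent with every reflex, so the reconstruction is *wamputog.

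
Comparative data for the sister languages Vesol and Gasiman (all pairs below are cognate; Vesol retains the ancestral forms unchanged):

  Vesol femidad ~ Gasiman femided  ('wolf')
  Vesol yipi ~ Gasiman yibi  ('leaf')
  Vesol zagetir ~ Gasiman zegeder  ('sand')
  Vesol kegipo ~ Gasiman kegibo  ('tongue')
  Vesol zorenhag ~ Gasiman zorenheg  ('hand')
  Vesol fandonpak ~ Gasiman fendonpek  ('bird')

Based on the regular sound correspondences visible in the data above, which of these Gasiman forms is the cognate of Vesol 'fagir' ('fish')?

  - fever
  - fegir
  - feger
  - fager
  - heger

feger

femidad ~ femided, zagetir ~ zegeder — Vesol a corresponds to Gasiman e after a consonant, before a consonant other than r, m, n, p, b, f, v.
zagetir ~ zegeder — Vesol i corresponds to Gasiman e after a consonant, before r.
Applying these to Vesol 'fagir':
  fagir → fegir   (a→e after a consonant, before a consonant other than r, m, n, p, b, f, v)
  fegir → feger   (i→e after a consonant, before r)
So the Gasiman cognate is 'feger'.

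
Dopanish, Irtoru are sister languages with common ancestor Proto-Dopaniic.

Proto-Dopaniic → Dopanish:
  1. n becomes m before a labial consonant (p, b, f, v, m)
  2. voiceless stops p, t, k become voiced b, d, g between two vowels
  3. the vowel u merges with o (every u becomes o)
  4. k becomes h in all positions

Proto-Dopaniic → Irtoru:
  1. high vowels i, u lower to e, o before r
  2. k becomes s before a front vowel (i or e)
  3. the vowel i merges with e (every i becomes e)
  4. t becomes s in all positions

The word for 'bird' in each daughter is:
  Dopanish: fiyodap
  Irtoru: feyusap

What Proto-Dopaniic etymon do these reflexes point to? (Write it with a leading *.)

Position 4: Dopanish has o, Irtoru has u. Irtoru preserves u here (none of its changes turn any other segment into u), so the proto-segment is *u.
Position 2: Dopanish has i, Irtoru has e. Dopanish preserves i here (none of its changes turn any other segment into i), so the proto-segment is *i.
This points to *fiyutap. Verify forward in each daughter:
Dopanish: *fiyutap
  fiyutap (rule 1 does not apply)
  fiyutap → fiyudap   [intervocalic voicing]
  fiyudap → fiyodap   [vowel merger]
  fiyodap (rule 4 does not apply)
  giving Dopanish fiyodap.
Irtoru: *fiyutap
  fiyutap (rule 1 does not apply)
  fiyutap (rule 2 does not apply)
  fiyutap → feyutap   [vowel merger]
  feyutap → feyusap   [unconditioned shift]
  giving Irtoru feyusap.
No other proto-form is consistent with every reflex, so the reconstruction is *fiyutap.

*fiyutap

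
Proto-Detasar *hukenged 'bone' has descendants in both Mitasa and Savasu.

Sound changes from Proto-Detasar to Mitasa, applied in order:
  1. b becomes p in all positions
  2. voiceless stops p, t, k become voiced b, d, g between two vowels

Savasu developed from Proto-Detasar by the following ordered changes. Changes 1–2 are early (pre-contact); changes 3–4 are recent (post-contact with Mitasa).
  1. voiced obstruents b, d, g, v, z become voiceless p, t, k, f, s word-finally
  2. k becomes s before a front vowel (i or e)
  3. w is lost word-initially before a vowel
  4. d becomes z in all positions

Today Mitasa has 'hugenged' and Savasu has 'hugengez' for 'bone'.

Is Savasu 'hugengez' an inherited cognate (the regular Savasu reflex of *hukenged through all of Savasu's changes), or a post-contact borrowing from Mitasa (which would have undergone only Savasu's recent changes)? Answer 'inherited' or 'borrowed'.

If inherited, *hukenged would pass through all of Savasu's changes:
Savasu: *hukenged > hukenget > husenget  (by final devoicing, palatalisation)
If borrowed from Mitasa 'hugenged' after the early changes, it would undergo only the recent ones:
  rule 3 (glide loss): no change (hugenged)
  rule 4 (unconditioned shift): hugenged → hugengez
  ⇒ as a loan: hugengez
Savasu 'hugengez' matches the loan outcome 'hugengez', not the inherited 'husenget' — it skipped the early Savasu changes, so it was borrowed from Mitasa.

borrowed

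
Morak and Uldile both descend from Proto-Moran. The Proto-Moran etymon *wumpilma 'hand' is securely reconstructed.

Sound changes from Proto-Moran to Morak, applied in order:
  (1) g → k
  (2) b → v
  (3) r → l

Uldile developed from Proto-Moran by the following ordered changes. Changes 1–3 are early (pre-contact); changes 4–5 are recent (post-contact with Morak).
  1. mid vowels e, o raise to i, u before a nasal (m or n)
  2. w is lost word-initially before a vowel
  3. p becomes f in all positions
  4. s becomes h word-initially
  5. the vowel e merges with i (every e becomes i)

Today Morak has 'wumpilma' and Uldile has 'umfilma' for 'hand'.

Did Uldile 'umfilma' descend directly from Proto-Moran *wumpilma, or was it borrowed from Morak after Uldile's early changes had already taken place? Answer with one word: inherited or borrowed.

If inherited, *wumpilma would pass through all of Uldile's changes:
Uldile: *wumpilma > umpilma > umfilma  (by glide loss, unconditioned shift)
If borrowed from Morak 'wumpilma' after the early changes, it would undergo only the recent ones:
  rule 4 (debuccalisation): no change (wumpilma)
  rule 5 (vowel merger): no change (wumpilma)
  ⇒ as a loan: wumpilma
Uldile 'umfilma' matches the inherited outcome exactly, so it is an inherited cognate, not a loan.

inherited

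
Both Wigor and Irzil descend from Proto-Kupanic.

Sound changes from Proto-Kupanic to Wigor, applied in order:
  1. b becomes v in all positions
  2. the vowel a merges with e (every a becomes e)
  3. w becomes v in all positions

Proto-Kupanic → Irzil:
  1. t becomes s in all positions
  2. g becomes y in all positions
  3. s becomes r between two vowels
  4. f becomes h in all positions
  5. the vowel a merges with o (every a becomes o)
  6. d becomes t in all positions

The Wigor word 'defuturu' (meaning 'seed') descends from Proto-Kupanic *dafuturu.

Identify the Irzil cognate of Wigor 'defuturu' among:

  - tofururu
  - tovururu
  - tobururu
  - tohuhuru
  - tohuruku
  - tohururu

Irzil: *dafuturu
  dafuturu → dafusuru   [unconditioned shift]
  dafusuru (rule 2 does not apply)
  dafusuru → dafururu   [rhotacism]
  dafururu → dahururu   [unconditioned shift]
  dahururu → dohururu   [vowel merger]
  dohururu → tohururu   [unconditioned shift]
  giving Irzil tohururu.

tohururu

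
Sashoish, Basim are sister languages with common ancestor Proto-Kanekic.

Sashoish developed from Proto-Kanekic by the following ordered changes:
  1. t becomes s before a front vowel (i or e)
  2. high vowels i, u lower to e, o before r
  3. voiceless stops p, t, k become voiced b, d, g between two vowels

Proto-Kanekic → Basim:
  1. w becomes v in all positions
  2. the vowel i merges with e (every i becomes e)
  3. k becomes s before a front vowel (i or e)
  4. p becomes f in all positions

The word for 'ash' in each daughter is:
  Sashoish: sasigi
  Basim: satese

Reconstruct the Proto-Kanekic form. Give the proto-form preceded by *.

*satiki

Position 6: Sashoish has i, Basim has e. Sashoish preserves i here (none of its changes turn any other segment into i), so the proto-segment is *i.
Position 4: Sashoish has i, Basim has e. Sashoish preserves i here (none of its changes turn any other segment into i), so the proto-segment is *i.
Position 5: Sashoish has g, Basim has s. Taking the neighbouring segments as reconstructed: Sashoish g could go back to *k or *g; Basim s could go back to *k or *s — the one source consistent with every daughter is *k.
This points to *satiki. Verify forward in each daughter:
Sashoish: *satiki > sasiki > sasigi  (by palatalisation, intervocalic voicing)
Basim: *satiki > sateke > satese  (by vowel merger, palatalisation)
No other proto-form is consistent with every reflex, so the reconstruction is *satiki.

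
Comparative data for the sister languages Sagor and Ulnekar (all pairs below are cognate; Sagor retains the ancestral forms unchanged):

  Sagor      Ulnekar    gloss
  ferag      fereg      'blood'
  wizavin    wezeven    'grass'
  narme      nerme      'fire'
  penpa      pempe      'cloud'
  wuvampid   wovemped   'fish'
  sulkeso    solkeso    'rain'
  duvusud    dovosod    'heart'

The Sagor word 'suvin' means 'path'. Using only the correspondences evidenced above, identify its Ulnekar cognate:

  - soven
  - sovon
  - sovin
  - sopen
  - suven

wuvampid ~ wovemped, duvusud ~ dovosod — Sagor u corresponds to Ulnekar o after a consonant, before a labial obstruent.
wizavin ~ wezeven — Sagor i corresponds to Ulnekar e after a consonant, before a nasal.
Applying these to Sagor 'suvin':
  suvin → sovin   (u→o after a consonant, before a labial obstruent)
  sovin → soven   (i→e after a consonant, before a nasal)
So the Ulnekar cognate is 'soven'.

soven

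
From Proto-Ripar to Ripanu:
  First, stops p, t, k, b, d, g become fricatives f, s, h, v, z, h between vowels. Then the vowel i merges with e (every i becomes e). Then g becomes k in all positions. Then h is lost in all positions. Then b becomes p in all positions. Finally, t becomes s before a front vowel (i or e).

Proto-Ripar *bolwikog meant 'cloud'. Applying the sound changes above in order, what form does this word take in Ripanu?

Ripanu: start from *bolwikog.
  rule 1 (intervocalic lenition): bolwikog → bolwihog
  rule 2 (vowel merger): bolwihog → bolwehog
  rule 3 (unconditioned shift): bolwehog → bolwehok
  rule 4 (h-loss): bolwehok → bolweok
  rule 5 (unconditioned shift): bolweok → polweok
  rule 6: no change — polweok
  ⇒ Ripanu polweok

polweok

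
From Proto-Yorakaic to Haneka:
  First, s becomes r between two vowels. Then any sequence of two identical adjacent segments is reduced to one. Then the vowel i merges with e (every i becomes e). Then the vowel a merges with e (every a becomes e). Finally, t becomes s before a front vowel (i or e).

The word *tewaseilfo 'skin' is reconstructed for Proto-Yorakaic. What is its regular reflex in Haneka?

sewereelfo

Haneka: *tewaseilfo > tewareilfo > tewareelfo > tewereelfo > sewereelfo  (by rhotacism, vowel merger, vowel merger, palatalisation)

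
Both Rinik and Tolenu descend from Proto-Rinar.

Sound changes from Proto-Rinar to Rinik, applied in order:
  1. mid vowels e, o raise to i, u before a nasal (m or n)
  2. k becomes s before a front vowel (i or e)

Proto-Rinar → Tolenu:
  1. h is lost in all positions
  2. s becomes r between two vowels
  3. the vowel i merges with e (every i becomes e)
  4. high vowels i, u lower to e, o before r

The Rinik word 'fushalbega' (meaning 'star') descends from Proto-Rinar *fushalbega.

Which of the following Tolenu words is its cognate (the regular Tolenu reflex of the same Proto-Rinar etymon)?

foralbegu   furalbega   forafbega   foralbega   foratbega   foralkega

Tolenu: *fushalbega
  fushalbega → fusalbega   [h-loss]
  fusalbega → furalbega   [rhotacism]
  furalbega (rule 3 does not apply)
  furalbega → foralbega   [pre-rhotic lowering]
  giving Tolenu foralbega.
Only 'foralbega' matches the regular Tolenu development of *fushalbega.

foralbega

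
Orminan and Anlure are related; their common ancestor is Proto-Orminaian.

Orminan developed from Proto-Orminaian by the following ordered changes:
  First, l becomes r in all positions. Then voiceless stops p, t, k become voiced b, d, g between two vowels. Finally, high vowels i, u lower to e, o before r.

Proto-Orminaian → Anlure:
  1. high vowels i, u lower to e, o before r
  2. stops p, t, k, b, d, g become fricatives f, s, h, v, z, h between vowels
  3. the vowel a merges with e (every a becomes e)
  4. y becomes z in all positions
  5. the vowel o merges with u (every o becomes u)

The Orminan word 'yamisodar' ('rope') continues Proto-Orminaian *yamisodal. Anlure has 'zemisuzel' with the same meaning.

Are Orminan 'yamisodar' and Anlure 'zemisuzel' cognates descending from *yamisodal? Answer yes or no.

yes

Derive the expected Anlure reflex of *yamisodal:
Anlure: start from *yamisodal.
  rule 1: no change — yamisodal
  rule 2 (intervocalic lenition): yamisodal → yamisozal
  rule 3 (vowel merger): yamisozal → yemisozel
  rule 4 (unconditioned shift): yemisozel → zemisozel
  rule 5 (vowel merger): zemisozel → zemisuzel
  ⇒ Anlure zemisuzel
Anlure 'zemisuzel' matches the regular reflex exactly, so the pair is cognate.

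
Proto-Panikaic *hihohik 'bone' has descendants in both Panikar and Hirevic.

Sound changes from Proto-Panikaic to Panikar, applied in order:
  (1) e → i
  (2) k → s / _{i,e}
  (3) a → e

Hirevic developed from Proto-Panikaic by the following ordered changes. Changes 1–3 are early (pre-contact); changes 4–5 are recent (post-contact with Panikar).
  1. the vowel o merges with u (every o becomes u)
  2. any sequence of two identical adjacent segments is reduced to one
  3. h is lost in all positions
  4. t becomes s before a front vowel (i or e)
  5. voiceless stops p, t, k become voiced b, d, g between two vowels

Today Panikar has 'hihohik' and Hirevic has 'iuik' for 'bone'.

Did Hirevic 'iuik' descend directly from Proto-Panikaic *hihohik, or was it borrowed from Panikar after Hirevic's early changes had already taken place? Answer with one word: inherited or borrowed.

If inherited, *hihohik would pass through all of Hirevic's changes:
Hirevic: start from *hihohik.
  rule 1 (vowel merger): hihohik → hihuhik
  rule 2: no change — hihuhik
  rule 3 (h-loss): hihuhik → iuik
  rule 4: no change — iuik
  rule 5: no change — iuik
  ⇒ Hirevic iuik
If borrowed from Panikar 'hihohik' after the early changes, it would undergo only the recent ones:
  rule 4 (palatalisation): no change (hihohik)
  rule 5 (intervocalic voicing): no change (hihohik)
  ⇒ as a loan: hihohik
Hirevic 'iuik' matches the inherited outcome exactly, so it is an inherited cognate, not a loan.

inherited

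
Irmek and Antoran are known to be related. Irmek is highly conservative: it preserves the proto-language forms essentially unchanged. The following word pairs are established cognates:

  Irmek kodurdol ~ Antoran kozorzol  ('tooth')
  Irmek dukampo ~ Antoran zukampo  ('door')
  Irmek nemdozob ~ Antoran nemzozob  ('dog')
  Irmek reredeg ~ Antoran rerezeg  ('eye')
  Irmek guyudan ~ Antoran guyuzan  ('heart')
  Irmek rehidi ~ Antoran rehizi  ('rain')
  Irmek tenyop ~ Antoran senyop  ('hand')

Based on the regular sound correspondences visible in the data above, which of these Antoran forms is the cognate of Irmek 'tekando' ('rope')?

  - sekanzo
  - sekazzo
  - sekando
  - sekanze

sekanzo

tenyop ~ senyop — Irmek t corresponds to Antoran s word-initially before a front vowel.
kodurdol ~ kozorzol, nemdozob ~ nemzozob — Irmek d corresponds to Antoran z after a consonant, before a back vowel.
Applying these to Irmek 'tekando':
  tekando → sekando   (t→s word-initially before a front vowel)
  sekando → sekanzo   (d→z after a consonant, before a back vowel)
So the Antoran cognate is 'sekanzo'.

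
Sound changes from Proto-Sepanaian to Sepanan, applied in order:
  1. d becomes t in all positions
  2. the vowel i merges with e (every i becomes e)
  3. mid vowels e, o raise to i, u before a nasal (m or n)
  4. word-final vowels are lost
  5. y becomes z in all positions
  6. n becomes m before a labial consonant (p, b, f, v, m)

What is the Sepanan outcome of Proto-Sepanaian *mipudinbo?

Sepanan: *mipudinbo
  mipudinbo → miputinbo   [unconditioned shift]
  miputinbo → meputenbo   [vowel merger]
  meputenbo → meputinbo   [pre-nasal raising]
  meputinbo → meputinb   [apocope]
  meputinb (rule 5 does not apply)
  meputinb → meputimb   [nasal place assimilation]
  giving Sepanan meputimb.

meputimb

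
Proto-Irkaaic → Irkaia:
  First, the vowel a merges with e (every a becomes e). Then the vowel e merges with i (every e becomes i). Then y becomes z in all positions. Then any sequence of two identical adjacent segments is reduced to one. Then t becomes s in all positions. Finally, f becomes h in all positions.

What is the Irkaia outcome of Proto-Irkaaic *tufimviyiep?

suhimvizip

Irkaia: start from *tufimviyiep.
  rule 1: no change — tufimviyiep
  rule 2 (vowel merger): tufimviyiep → tufimviyiip
  rule 3 (unconditioned shift): tufimviyiip → tufimviziip
  rule 4 (degemination): tufimviziip → tufimvizip
  rule 5 (unconditioned shift): tufimvizip → sufimvizip
  rule 6 (unconditioned shift): sufimvizip → suhimvizip
  ⇒ Irkaia suhimvizip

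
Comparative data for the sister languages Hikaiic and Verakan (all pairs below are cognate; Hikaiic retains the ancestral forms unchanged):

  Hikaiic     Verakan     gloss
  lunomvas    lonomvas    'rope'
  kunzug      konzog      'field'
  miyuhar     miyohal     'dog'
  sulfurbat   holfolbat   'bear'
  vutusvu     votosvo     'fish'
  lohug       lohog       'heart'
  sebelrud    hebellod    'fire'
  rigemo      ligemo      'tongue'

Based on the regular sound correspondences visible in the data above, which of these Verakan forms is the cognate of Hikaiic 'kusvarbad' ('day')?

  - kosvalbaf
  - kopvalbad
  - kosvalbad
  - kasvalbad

kosvalbad

kunzug ~ konzog, miyuhar ~ miyohal — Hikaiic u corresponds to Verakan o after a consonant, before a consonant other than r, m, n, p, b, f, v.
sulfurbat ~ holfolbat — Hikaiic r corresponds to Verakan l after a vowel, before a labial obstruent.
Applying these to Hikaiic 'kusvarbad':
  kusvarbad → kosvarbad   (u→o after a consonant, before a consonant other than r, m, n, p, b, f, v)
  kosvarbad → kosvalbad   (r→l after a vowel, before a labial obstruent)
So the Verakan cognate is 'kosvalbad'.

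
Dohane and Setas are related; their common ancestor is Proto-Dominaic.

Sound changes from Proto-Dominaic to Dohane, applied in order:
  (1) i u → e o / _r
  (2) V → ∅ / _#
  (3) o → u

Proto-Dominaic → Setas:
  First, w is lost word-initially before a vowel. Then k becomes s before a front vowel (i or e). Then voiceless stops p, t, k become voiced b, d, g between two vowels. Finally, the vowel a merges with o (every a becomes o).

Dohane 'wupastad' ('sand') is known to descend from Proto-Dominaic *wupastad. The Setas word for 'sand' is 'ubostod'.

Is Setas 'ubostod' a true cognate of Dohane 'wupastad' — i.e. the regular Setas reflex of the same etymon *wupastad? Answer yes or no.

yes

Derive the expected Setas reflex of *wupastad:
Setas: *wupastad > upastad > ubastad > ubostod  (by glide loss, intervocalic voicing, vowel merger)
Setas 'ubostod' matches the regular reflex exactly, so the pair is cognate.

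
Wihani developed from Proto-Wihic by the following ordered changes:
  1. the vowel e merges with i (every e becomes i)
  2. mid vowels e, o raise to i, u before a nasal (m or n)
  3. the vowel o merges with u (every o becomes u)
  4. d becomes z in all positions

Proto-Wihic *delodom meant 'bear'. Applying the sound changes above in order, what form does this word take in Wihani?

Wihani: *delodom > dilodom > dilodum > diludum > ziluzum  (by vowel merger, pre-nasal raising, vowel merger, unconditioned shift)

ziluzum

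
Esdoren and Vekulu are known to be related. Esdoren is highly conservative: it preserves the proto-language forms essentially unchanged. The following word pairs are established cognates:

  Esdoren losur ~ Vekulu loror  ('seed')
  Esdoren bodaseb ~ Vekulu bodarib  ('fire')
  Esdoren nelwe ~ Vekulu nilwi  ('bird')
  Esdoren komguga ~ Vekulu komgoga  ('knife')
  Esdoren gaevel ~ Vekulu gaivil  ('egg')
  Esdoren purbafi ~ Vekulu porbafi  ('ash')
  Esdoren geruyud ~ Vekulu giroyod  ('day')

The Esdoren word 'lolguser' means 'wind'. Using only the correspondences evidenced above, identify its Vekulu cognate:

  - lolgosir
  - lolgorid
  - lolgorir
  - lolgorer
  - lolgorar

komguga ~ komgoga, geruyud ~ giroyod — Esdoren u corresponds to Vekulu o after a consonant, before a consonant other than r, m, n, p, b, f, v.
bodaseb ~ bodarib — Esdoren s corresponds to Vekulu r between vowels (before a front vowel).
geruyud ~ giroyod — Esdoren e corresponds to Vekulu i after a consonant, before r.
Applying these to Esdoren 'lolguser':
  lolguser → lolgoser   (u→o after a consonant, before a consonant other than r, m, n, p, b, f, v)
  lolgoser → lolgorer   (s→r between vowels (before a front vowel))
  lolgorer → lolgorir   (e→i after a consonant, before r)
So the Vekulu cognate is 'lolgorir'.

lolgorir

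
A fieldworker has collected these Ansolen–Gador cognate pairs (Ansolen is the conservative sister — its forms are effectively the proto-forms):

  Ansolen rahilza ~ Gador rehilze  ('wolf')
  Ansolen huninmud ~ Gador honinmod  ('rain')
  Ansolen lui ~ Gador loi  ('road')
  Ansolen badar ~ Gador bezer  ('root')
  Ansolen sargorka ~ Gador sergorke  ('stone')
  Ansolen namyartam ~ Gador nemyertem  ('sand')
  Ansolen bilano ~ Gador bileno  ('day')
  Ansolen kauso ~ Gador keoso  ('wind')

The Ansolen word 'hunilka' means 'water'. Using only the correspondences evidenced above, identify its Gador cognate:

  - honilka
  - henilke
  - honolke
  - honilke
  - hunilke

huninmud ~ honinmod — Ansolen u corresponds to Gador o after a consonant, before a nasal.
rahilza ~ rehilze, sargorka ~ sergorke — Ansolen a corresponds to Gador e word-finally.
Applying these to Ansolen 'hunilka':
  hunilka → honilka   (u→o after a consonant, before a nasal)
  honilka → honilke   (a→e word-finally)
So the Gador cognate is 'honilke'.

honilke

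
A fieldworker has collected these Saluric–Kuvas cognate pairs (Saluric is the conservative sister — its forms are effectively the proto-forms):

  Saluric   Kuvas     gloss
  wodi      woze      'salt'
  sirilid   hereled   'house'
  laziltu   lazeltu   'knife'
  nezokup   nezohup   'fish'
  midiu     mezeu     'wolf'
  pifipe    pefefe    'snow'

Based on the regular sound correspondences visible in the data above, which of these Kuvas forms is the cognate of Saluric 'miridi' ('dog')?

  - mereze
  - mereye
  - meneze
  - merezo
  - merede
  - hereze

sirilid ~ hereled — Saluric i corresponds to Kuvas e after a consonant, before r.
sirilid ~ hereled, laziltu ~ lazeltu — Saluric i corresponds to Kuvas e after a consonant, before a consonant other than r, m, n, p, b, f, v.
wodi ~ woze, midiu ~ mezeu — Saluric d corresponds to Kuvas z between vowels (before a front vowel).
wodi ~ woze — Saluric i corresponds to Kuvas e word-finally.
Applying these to Saluric 'miridi':
  miridi → meridi   (i→e after a consonant, before r)
  meridi → meredi   (i→e after a consonant, before a consonant other than r, m, n, p, b, f, v)
  meredi → merezi   (d→z between vowels (before a front vowel))
  merezi → mereze   (i→e word-finally)
So the Kuvas cognate is 'mereze'.

mereze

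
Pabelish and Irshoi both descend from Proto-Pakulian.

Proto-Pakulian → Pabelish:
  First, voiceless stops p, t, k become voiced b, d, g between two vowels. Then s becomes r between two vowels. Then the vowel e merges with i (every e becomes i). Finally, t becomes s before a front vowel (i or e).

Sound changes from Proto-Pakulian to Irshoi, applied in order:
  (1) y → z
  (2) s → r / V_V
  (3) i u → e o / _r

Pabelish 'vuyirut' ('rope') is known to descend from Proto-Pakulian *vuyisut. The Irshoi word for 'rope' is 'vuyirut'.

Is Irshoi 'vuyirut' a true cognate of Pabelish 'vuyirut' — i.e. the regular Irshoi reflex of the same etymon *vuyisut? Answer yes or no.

no

Derive the expected Irshoi reflex of *vuyisut:
Irshoi: start from *vuyisut.
  rule 1 (unconditioned shift): vuyisut → vuzisut
  rule 2 (rhotacism): vuzisut → vuzirut
  rule 3 (pre-rhotic lowering): vuzirut → vuzerut
  ⇒ Irshoi vuzerut
The regular Irshoi reflex would be 'vuzerut', but the attested form is 'vuyirut'. The correspondence is irregular, so they are not cognates (the Irshoi form has a different source).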